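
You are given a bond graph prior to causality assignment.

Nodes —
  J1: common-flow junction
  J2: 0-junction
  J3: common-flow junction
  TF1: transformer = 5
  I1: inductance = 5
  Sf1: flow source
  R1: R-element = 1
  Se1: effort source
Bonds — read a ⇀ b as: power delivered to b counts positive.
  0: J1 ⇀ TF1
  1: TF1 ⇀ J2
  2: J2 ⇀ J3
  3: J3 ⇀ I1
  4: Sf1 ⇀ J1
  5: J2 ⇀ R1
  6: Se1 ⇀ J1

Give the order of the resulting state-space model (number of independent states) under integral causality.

β4 stroke at Sf1  (Sf1: flow source, stroke at near end)
β6 stroke at J1  (Se1 (Se) sets effort on bond)
β0 stroke at J1  (J1 flow already set via bond 4)
β1 stroke at TF1  (TF TF1: opposite of bond 0)
β3 stroke at I1  (I1 integral (f out))
β2 stroke at J3  (J3 flow already set via bond 3)
β5 stroke at J2  (only one effort-in slot at J2)

1  (I1 all integral)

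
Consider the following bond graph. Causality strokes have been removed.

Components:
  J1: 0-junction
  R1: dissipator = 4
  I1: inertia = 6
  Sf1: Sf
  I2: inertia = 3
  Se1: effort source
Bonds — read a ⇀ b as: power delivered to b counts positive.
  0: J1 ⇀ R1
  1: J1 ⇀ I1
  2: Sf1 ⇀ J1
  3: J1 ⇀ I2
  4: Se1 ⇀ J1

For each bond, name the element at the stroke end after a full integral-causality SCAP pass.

β2 →Sf1  (Sf1 fixes flow; stroke at Sf1)
β4 →J1  (Se1: effort source, stroke at far end)
β0 →R1  (J1 effort already set via bond 4)
β1 →I1  (common-e at J1 fixed by 4)
β3 →I2  (common-e at J1 fixed by 4)

bond 0 stroke at R1
bond 1 stroke at I1
bond 2 stroke at Sf1
bond 3 stroke at I2
bond 4 stroke at J1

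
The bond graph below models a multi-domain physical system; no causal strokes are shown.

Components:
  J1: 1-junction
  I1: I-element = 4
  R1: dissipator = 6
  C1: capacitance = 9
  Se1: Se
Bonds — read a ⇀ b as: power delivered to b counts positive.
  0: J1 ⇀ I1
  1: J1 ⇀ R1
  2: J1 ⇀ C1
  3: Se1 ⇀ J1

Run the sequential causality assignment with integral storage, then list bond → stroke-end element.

β0 |I1
β1 |J1
β2 |J1
β3 |J1

β3 →J1  (Se1 (Se) sets effort on bond)
β0 →I1  (I1: I, integral causality)
β1 →J1  (J1: bond 0 brought flow, rest push out)
β2 →J1  (J1 flow already set via bond 0)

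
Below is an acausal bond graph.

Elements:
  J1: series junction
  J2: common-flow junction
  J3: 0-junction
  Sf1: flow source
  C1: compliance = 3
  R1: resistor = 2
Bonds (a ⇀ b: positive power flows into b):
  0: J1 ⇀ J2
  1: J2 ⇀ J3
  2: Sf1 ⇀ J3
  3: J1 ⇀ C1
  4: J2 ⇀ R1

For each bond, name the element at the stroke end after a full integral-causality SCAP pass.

bond 2 →Sf1  (source Sf1 imposes f)
bond 1 →J3  (closing 0-jn rule on J3)
bond 0 →J2  (J2 flow already set via bond 1)
bond 4 →J2  (1-jn J2 has f-setter on 1)
bond 3 →J1  (J1: bond 0 brought flow, rest push out)

β0 →J2
β1 →J3
β2 →Sf1
β3 →J1
β4 →J2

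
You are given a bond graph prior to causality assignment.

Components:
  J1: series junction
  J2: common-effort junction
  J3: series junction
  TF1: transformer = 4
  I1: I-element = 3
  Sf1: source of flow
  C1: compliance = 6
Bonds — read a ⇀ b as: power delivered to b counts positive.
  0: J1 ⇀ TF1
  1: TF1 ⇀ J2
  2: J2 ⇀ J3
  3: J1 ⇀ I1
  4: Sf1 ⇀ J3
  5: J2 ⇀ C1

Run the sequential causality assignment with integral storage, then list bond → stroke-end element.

#4 stroke→Sf1  (source Sf1 imposes f)
#2 stroke→J3  (J3 flow already set via bond 4)
#3 stroke→I1  (prefer integral on I1)
#0 stroke→J1  (1-jn J1 has f-setter on 3)
#1 stroke→TF1  (TF1: transformer flips bond 0)
#5 stroke→J2  (only one effort-in slot at J2)

#0 stroke at J1
#1 stroke at TF1
#2 stroke at J3
#3 stroke at I1
#4 stroke at Sf1
#5 stroke at J2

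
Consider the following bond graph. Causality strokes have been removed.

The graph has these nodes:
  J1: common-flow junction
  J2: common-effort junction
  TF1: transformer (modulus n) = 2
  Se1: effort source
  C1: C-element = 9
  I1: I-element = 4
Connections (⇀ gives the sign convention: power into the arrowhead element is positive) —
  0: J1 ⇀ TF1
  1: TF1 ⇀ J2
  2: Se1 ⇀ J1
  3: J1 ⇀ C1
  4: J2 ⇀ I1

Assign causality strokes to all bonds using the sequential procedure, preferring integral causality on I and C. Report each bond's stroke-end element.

β2 →J1  (source Se1 imposes e)
β3 →J1  (prefer integral on C1)
β0 →TF1  (closing 1-jn rule on J1)
β1 →J2  (TF TF1: opposite of bond 0)
β4 →I1  (common-e at J2 fixed by 1)

#0 |TF1
#1 |J2
#2 |J1
#3 |J1
#4 |I1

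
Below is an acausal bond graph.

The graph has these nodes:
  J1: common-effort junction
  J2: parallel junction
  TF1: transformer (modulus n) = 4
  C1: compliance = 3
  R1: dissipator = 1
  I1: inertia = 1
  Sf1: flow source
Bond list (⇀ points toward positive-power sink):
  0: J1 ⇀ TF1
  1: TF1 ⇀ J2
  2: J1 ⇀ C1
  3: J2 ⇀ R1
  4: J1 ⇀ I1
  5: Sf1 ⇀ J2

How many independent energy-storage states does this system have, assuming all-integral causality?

2  (C1, I1 all integral)

β5 stroke at Sf1  (Sf1 fixes flow; stroke at Sf1)
β2 stroke at J1  (C1 outputs effort q/C1)
β0 stroke at TF1  (J1 effort already set via bond 2)
β4 stroke at I1  (0-jn J1 has e-setter on 2)
β1 stroke at J2  (TF TF1: opposite of bond 0)
β3 stroke at R1  (common-e at J2 fixed by 1)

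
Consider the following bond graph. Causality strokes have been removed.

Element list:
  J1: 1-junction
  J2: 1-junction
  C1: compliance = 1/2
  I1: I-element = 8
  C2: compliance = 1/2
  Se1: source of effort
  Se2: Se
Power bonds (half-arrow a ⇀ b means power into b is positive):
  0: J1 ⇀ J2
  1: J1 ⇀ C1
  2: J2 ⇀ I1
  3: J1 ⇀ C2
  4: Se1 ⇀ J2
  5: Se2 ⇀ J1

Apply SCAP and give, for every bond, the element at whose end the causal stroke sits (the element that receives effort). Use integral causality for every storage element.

bond 4 stroke→J2  (Se1 (Se) sets effort on bond)
bond 5 stroke→J1  (Se2 fixes effort; stroke away)
bond 1 stroke→J1  (C1 outputs effort q/C1)
bond 2 stroke→I1  (I1 outputs flow p/I1)
bond 0 stroke→J2  (J2: bond 2 brought flow, rest push out)
bond 3 stroke→J1  (1-jn J1 has f-setter on 0)

bond 0 →J2
bond 1 →J1
bond 2 →I1
bond 3 →J1
bond 4 →J2
bond 5 →J1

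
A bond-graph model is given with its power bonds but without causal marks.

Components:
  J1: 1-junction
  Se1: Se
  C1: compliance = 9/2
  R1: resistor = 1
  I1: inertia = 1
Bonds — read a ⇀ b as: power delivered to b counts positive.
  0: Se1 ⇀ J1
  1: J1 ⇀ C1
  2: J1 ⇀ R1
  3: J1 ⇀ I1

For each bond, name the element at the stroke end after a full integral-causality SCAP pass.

β0 |J1
β1 |J1
β2 |J1
β3 |I1

bond 0 stroke→J1  (source Se1 imposes e)
bond 1 stroke→J1  (C1 outputs effort q/C1)
bond 3 stroke→I1  (I1: I, integral causality)
bond 2 stroke→J1  (J1: bond 3 brought flow, rest push out)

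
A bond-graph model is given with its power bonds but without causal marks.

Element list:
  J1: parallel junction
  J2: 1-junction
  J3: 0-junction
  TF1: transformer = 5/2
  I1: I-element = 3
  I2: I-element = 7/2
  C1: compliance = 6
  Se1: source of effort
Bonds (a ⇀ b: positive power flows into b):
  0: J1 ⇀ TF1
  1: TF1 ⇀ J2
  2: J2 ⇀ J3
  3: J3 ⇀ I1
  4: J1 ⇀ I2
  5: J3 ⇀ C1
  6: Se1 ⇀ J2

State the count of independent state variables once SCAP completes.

3  (C1, I1, I2 all integral)

b6 →J2  (Se1: effort source, stroke at far end)
b3 →I1  (I1 integral (f out))
b4 →I2  (prefer integral on I2)
b0 →J1  (only one effort-in slot at J1)
b1 →TF1  (TF TF1: opposite of bond 0)
b2 →J2  (common-f at J2 fixed by 1)
b5 →J3  (J3: last free bond brings effort in)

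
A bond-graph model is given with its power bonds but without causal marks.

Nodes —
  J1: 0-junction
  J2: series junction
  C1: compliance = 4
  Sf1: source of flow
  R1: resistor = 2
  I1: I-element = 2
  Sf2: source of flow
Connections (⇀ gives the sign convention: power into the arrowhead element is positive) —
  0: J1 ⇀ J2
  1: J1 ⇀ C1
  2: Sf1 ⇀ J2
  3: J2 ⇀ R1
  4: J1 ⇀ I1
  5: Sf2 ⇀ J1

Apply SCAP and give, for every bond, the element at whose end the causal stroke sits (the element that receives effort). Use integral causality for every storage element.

b2 |Sf1  (Sf1 fixes flow; stroke at Sf1)
b5 |Sf2  (Sf2 (Sf) sets flow on bond)
b0 |J2  (J2: bond 2 brought flow, rest push out)
b3 |J2  (1-jn J2 has f-setter on 2)
b1 |J1  (prefer integral on C1)
b4 |I1  (0-jn J1 has e-setter on 1)

b0 stroke→J2
b1 stroke→J1
b2 stroke→Sf1
b3 stroke→J2
b4 stroke→I1
b5 stroke→Sf2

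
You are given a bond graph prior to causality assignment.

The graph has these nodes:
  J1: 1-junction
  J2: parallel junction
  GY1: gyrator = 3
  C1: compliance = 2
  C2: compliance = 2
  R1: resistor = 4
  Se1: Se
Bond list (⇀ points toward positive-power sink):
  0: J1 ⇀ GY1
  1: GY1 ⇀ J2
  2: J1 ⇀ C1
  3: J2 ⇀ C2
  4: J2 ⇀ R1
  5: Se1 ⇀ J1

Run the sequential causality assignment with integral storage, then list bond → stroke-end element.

b5 stroke at J1  (Se1 fixes effort; stroke away)
b2 stroke at J1  (C1 integral (e out))
b0 stroke at GY1  (closing 1-jn rule on J1)
b1 stroke at GY1  (GY1: gyrator matches bond 0)
b3 stroke at J2  (C2 outputs effort q/C2)
b4 stroke at R1  (J2 effort already set via bond 3)

b0 |GY1
b1 |GY1
b2 |J1
b3 |J2
b4 |R1
b5 |J1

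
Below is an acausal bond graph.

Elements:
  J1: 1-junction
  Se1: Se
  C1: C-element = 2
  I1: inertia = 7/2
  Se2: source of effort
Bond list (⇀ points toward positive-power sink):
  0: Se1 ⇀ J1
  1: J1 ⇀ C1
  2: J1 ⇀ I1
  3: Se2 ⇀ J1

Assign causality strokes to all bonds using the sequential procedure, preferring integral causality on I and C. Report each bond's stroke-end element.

b0 |J1
b1 |J1
b2 |I1
b3 |J1

#0 |J1  (Se1 (Se) sets effort on bond)
#3 |J1  (Se2 fixes effort; stroke away)
#1 |J1  (C1: C, integral causality)
#2 |I1  (J1: last free bond brings flow in)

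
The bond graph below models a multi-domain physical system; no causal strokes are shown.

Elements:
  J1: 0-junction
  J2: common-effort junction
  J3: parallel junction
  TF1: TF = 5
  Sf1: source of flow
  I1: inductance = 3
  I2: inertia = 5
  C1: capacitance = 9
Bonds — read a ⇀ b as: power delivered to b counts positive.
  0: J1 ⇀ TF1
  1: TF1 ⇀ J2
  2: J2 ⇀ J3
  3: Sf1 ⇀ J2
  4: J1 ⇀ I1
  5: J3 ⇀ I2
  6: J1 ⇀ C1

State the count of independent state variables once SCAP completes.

3  (C1, I1, I2 all integral)

#3 →Sf1  (source Sf1 imposes f)
#4 →I1  (I1 outputs flow p/I1)
#5 →I2  (I2 integral (f out))
#2 →J3  (closing 0-jn rule on J3)
#1 →J2  (only one effort-in slot at J2)
#0 →TF1  (TF1 one-in-one-out from 1)
#6 →J1  (J1 needs exactly one e-in)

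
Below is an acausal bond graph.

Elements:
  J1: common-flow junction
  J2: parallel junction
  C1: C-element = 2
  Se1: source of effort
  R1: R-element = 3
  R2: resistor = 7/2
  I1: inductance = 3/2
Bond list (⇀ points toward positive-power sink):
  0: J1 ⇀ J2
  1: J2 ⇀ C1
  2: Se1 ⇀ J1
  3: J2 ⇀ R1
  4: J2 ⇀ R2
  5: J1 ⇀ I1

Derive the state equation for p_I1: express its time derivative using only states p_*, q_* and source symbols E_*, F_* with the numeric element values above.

β2 →J1  (Se1: effort source, stroke at far end)
β1 →J2  (C1 outputs effort q/C1)
β0 →J1  (J2 effort already set via bond 1)
β3 →R1  (common-e at J2 fixed by 1)
β4 →R2  (common-e at J2 fixed by 1)
β5 →I1  (J1: last free bond brings flow in)

dp_I1/dt = E_Se1 - q_C1/2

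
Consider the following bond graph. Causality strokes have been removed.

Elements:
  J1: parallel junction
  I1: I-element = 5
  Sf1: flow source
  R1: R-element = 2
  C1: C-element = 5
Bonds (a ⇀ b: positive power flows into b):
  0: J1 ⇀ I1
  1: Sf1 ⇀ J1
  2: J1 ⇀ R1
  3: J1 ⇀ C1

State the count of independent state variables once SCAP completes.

2  (C1, I1 all integral)

β1 stroke→Sf1  (source Sf1 imposes f)
β0 stroke→I1  (I1 outputs flow p/I1)
β3 stroke→J1  (prefer integral on C1)
β2 stroke→R1  (J1: bond 3 brought effort, rest push out)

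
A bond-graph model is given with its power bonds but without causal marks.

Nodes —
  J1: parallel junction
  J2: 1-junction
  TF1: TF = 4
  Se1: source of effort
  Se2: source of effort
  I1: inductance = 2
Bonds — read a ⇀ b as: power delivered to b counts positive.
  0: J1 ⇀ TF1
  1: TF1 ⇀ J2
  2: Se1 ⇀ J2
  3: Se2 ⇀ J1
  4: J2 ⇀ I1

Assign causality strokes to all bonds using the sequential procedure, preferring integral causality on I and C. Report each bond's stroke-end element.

bond 2 →J2  (source Se1 imposes e)
bond 3 →J1  (Se2 (Se) sets effort on bond)
bond 0 →TF1  (0-jn J1 has e-setter on 3)
bond 1 →J2  (through TF1, causality passes straight; one stroke at TF1)
bond 4 →I1  (closing 1-jn rule on J2)

β0 |TF1
β1 |J2
β2 |J2
β3 |J1
β4 |I1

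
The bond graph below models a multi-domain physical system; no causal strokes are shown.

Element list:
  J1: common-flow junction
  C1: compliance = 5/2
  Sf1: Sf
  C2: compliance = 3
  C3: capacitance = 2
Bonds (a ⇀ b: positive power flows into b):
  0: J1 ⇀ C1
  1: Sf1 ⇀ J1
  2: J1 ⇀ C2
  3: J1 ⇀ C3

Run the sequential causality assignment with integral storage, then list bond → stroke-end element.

b1 |Sf1  (Sf1: flow source, stroke at near end)
b0 |J1  (common-f at J1 fixed by 1)
b2 |J1  (J1 flow already set via bond 1)
b3 |J1  (J1: bond 1 brought flow, rest push out)

#0 stroke at J1
#1 stroke at Sf1
#2 stroke at J1
#3 stroke at J1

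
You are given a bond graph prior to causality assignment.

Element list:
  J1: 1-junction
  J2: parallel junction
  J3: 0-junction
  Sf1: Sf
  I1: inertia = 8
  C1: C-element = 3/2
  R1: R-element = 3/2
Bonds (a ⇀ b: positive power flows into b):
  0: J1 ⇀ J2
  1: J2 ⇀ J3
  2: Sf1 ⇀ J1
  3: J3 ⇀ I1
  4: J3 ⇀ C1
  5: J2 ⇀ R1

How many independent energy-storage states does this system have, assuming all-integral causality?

#2 |Sf1  (Sf1: flow source, stroke at near end)
#0 |J1  (1-jn J1 has f-setter on 2)
#3 |I1  (I1: I, integral causality)
#4 |J3  (C1: C, integral causality)
#1 |J2  (0-jn J3 has e-setter on 4)
#5 |R1  (J2 effort already set via bond 1)

2  (C1, I1 all integral)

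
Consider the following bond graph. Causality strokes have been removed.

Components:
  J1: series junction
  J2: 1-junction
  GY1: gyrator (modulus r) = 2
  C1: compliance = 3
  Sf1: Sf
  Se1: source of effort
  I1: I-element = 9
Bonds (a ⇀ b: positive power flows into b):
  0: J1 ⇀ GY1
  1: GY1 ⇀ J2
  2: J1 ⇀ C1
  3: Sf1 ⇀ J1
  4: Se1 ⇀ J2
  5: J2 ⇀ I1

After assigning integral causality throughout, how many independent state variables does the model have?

2  (C1, I1 all integral)

bond 3 stroke at Sf1  (Sf1: flow source, stroke at near end)
bond 4 stroke at J2  (Se1: effort source, stroke at far end)
bond 0 stroke at J1  (1-jn J1 has f-setter on 3)
bond 2 stroke at J1  (1-jn J1 has f-setter on 3)
bond 1 stroke at J2  (GY GY1: same side as bond 0)
bond 5 stroke at I1  (J2: last free bond brings flow in)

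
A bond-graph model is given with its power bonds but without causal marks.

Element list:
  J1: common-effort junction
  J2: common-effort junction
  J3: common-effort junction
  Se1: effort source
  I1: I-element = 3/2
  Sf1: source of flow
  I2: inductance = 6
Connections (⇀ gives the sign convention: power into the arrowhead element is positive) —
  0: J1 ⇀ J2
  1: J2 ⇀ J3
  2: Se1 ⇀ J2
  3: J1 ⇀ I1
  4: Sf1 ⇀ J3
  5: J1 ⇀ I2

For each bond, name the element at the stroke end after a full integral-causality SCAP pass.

#0 |J1
#1 |J3
#2 |J2
#3 |I1
#4 |Sf1
#5 |I2

bond 2 stroke→J2  (source Se1 imposes e)
bond 4 stroke→Sf1  (Sf1: flow source, stroke at near end)
bond 0 stroke→J1  (J2: bond 2 brought effort, rest push out)
bond 1 stroke→J3  (J2 effort already set via bond 2)
bond 3 stroke→I1  (J1 effort already set via bond 0)
bond 5 stroke→I2  (common-e at J1 fixed by 0)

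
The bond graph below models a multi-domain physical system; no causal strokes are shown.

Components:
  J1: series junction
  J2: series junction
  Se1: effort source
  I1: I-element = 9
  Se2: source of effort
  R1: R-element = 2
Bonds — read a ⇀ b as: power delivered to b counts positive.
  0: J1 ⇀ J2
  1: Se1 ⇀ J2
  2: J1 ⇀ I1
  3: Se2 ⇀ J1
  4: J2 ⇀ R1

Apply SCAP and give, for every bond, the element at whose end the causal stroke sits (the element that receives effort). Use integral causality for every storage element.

b0 stroke→J1
b1 stroke→J2
b2 stroke→I1
b3 stroke→J1
b4 stroke→J2

β1 →J2  (source Se1 imposes e)
β3 →J1  (Se2 fixes effort; stroke away)
β2 →I1  (I1: I, integral causality)
β0 →J1  (J1 flow already set via bond 2)
β4 →J2  (1-jn J2 has f-setter on 0)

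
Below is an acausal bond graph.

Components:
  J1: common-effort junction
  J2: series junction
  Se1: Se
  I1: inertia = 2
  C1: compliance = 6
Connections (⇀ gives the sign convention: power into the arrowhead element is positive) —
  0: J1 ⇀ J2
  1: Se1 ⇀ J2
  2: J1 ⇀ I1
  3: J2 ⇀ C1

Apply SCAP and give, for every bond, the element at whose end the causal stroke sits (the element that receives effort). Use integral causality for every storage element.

b1 →J2  (Se1 (Se) sets effort on bond)
b2 →I1  (prefer integral on I1)
b0 →J1  (J1: last free bond brings effort in)
b3 →J2  (J2: bond 0 brought flow, rest push out)

bond 0 →J1
bond 1 →J2
bond 2 →I1
bond 3 →J2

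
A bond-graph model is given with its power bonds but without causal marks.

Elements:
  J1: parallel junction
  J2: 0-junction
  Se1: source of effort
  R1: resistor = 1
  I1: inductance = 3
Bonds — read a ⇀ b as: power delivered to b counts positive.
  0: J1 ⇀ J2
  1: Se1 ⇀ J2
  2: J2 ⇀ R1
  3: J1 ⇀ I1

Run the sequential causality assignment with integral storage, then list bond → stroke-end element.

#1 stroke at J2  (source Se1 imposes e)
#0 stroke at J1  (common-e at J2 fixed by 1)
#2 stroke at R1  (common-e at J2 fixed by 1)
#3 stroke at I1  (J1: bond 0 brought effort, rest push out)

#0 stroke→J1
#1 stroke→J2
#2 stroke→R1
#3 stroke→I1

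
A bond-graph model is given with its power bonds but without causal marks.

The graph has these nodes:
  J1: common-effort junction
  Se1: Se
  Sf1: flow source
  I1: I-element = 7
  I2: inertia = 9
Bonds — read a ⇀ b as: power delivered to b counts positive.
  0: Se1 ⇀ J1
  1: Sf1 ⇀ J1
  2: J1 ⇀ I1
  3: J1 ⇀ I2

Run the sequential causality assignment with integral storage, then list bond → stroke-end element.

#0 |J1  (source Se1 imposes e)
#1 |Sf1  (Sf1 (Sf) sets flow on bond)
#2 |I1  (J1: bond 0 brought effort, rest push out)
#3 |I2  (0-jn J1 has e-setter on 0)

b0 |J1
b1 |Sf1
b2 |I1
b3 |I2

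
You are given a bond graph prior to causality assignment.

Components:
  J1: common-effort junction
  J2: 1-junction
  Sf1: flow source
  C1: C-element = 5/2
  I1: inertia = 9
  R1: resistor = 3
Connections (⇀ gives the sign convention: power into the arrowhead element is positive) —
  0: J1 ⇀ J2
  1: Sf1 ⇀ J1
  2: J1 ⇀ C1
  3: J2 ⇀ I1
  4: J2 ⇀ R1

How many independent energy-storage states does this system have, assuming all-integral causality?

bond 1 stroke→Sf1  (Sf1: flow source, stroke at near end)
bond 2 stroke→J1  (C1 outputs effort q/C1)
bond 0 stroke→J2  (common-e at J1 fixed by 2)
bond 3 stroke→I1  (I1: I, integral causality)
bond 4 stroke→J2  (J2 flow already set via bond 3)

2  (C1, I1 all integral)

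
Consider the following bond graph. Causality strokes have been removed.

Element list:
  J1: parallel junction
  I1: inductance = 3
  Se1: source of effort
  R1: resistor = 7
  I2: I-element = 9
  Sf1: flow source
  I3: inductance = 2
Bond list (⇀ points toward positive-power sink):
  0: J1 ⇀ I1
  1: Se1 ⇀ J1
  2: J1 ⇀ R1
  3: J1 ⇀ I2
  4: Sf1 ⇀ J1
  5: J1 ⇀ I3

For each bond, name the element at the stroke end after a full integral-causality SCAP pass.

β1 stroke at J1  (source Se1 imposes e)
β4 stroke at Sf1  (source Sf1 imposes f)
β0 stroke at I1  (J1 effort already set via bond 1)
β2 stroke at R1  (J1 effort already set via bond 1)
β3 stroke at I2  (0-jn J1 has e-setter on 1)
β5 stroke at I3  (0-jn J1 has e-setter on 1)

bond 0 →I1
bond 1 →J1
bond 2 →R1
bond 3 →I2
bond 4 →Sf1
bond 5 →I3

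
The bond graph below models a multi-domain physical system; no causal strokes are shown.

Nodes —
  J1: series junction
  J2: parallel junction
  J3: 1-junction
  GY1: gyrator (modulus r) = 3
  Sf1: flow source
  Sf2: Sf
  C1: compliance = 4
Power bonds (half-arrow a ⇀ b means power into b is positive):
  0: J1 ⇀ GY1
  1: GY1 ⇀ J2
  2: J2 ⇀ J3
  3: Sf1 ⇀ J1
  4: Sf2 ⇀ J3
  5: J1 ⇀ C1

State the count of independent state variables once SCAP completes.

1  (C1 all integral)

b3 →Sf1  (source Sf1 imposes f)
b4 →Sf2  (Sf2: flow source, stroke at near end)
b0 →J1  (common-f at J1 fixed by 3)
b5 →J1  (J1 flow already set via bond 3)
b2 →J3  (common-f at J3 fixed by 4)
b1 →J2  (through GY1, causality inverts; strokes same side of GY1)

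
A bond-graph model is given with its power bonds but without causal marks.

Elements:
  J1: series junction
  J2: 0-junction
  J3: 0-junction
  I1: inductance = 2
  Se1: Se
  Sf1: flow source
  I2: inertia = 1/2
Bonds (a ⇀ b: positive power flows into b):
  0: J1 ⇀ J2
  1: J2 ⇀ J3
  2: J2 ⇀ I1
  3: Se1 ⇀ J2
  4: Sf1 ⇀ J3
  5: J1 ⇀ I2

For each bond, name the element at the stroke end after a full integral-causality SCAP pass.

#0 |J1
#1 |J3
#2 |I1
#3 |J2
#4 |Sf1
#5 |I2

β3 stroke→J2  (source Se1 imposes e)
β4 stroke→Sf1  (Sf1 fixes flow; stroke at Sf1)
β0 stroke→J1  (J2: bond 3 brought effort, rest push out)
β1 stroke→J3  (J2: bond 3 brought effort, rest push out)
β2 stroke→I1  (0-jn J2 has e-setter on 3)
β5 stroke→I2  (only one flow-in slot at J1)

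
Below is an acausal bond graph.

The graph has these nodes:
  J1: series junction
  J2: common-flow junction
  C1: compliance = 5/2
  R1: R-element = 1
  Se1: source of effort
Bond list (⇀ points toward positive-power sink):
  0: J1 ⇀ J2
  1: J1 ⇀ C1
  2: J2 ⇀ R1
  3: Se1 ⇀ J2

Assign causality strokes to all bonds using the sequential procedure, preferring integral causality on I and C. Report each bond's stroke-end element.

β3 stroke→J2  (Se1 fixes effort; stroke away)
β1 stroke→J1  (C1 integral (e out))
β0 stroke→J2  (J1 needs exactly one f-in)
β2 stroke→R1  (closing 1-jn rule on J2)

#0 |J2
#1 |J1
#2 |R1
#3 |J2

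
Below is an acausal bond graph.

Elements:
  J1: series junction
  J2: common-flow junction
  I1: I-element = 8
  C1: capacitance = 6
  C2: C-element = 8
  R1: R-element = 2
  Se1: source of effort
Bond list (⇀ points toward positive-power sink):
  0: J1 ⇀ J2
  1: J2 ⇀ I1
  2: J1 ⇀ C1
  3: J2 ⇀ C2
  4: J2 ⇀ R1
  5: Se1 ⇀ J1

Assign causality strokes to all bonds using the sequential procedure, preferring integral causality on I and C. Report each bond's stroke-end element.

b0 |J2
b1 |I1
b2 |J1
b3 |J2
b4 |J2
b5 |J1

b5 |J1  (Se1: effort source, stroke at far end)
b1 |I1  (I1: I, integral causality)
b0 |J2  (J2 flow already set via bond 1)
b3 |J2  (1-jn J2 has f-setter on 1)
b4 |J2  (1-jn J2 has f-setter on 1)
b2 |J1  (J1 flow already set via bond 0)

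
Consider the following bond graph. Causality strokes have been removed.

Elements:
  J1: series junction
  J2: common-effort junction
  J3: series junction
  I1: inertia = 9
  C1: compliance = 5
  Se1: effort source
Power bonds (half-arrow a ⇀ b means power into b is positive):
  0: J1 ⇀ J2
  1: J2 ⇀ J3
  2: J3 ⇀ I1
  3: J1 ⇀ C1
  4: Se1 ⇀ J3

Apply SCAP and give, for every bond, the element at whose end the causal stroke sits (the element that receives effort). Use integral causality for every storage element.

#0 →J2
#1 →J3
#2 →I1
#3 →J1
#4 →J3

#4 |J3  (source Se1 imposes e)
#2 |I1  (prefer integral on I1)
#1 |J3  (1-jn J3 has f-setter on 2)
#0 |J2  (closing 0-jn rule on J2)
#3 |J1  (1-jn J1 has f-setter on 0)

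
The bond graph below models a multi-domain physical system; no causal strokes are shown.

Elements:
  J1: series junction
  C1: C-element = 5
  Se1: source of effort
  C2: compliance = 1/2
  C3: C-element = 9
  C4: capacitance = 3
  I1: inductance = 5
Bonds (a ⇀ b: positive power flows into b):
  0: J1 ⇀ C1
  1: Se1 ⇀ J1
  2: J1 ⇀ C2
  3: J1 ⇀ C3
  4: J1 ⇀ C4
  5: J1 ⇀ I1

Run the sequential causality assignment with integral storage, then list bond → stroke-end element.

β1 →J1  (Se1 fixes effort; stroke away)
β0 →J1  (C1 outputs effort q/C1)
β2 →J1  (C2 outputs effort q/C2)
β3 →J1  (C3 outputs effort q/C3)
β4 →J1  (prefer integral on C4)
β5 →I1  (J1: last free bond brings flow in)

bond 0 |J1
bond 1 |J1
bond 2 |J1
bond 3 |J1
bond 4 |J1
bond 5 |I1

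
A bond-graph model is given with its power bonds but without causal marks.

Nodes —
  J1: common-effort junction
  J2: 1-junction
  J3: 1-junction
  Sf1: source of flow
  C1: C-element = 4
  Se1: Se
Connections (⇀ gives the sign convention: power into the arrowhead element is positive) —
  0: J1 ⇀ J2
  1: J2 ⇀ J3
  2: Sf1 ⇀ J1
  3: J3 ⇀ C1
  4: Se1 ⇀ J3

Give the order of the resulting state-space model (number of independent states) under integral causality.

#2 stroke→Sf1  (Sf1 (Sf) sets flow on bond)
#4 stroke→J3  (Se1: effort source, stroke at far end)
#0 stroke→J1  (J1: last free bond brings effort in)
#1 stroke→J2  (common-f at J2 fixed by 0)
#3 stroke→J3  (common-f at J3 fixed by 1)

1  (C1 all integral)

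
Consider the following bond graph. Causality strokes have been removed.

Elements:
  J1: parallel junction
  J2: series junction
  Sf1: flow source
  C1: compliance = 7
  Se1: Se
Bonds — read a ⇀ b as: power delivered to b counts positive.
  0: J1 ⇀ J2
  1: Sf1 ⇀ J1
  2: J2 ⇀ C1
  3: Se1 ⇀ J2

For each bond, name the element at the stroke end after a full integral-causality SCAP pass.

#0 →J1
#1 →Sf1
#2 →J2
#3 →J2

#1 stroke→Sf1  (Sf1 (Sf) sets flow on bond)
#3 stroke→J2  (Se1: effort source, stroke at far end)
#0 stroke→J1  (closing 0-jn rule on J1)
#2 stroke→J2  (common-f at J2 fixed by 0)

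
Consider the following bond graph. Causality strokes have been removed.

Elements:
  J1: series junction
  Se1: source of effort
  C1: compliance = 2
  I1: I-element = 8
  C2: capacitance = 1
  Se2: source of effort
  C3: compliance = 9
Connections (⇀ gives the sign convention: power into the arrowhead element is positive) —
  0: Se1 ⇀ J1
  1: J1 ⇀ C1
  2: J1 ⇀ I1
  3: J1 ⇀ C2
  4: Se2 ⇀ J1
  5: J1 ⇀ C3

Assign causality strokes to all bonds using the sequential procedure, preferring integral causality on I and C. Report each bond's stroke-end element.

bond 0 |J1  (Se1 (Se) sets effort on bond)
bond 4 |J1  (source Se2 imposes e)
bond 1 |J1  (prefer integral on C1)
bond 2 |I1  (I1 outputs flow p/I1)
bond 3 |J1  (1-jn J1 has f-setter on 2)
bond 5 |J1  (common-f at J1 fixed by 2)

β0 →J1
β1 →J1
β2 →I1
β3 →J1
β4 →J1
β5 →J1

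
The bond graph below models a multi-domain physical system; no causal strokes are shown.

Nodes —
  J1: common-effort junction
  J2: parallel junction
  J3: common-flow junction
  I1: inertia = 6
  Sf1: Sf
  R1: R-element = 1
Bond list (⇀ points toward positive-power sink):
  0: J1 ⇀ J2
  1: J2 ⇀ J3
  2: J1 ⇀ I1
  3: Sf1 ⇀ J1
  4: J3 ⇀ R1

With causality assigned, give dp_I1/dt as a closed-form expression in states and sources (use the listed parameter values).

#3 →Sf1  (Sf1 (Sf) sets flow on bond)
#2 →I1  (prefer integral on I1)
#0 →J1  (only one effort-in slot at J1)
#1 →J2  (J2: last free bond brings effort in)
#4 →J3  (J3: bond 1 brought flow, rest push out)

dp_I1/dt = F_Sf1 - p_I1/6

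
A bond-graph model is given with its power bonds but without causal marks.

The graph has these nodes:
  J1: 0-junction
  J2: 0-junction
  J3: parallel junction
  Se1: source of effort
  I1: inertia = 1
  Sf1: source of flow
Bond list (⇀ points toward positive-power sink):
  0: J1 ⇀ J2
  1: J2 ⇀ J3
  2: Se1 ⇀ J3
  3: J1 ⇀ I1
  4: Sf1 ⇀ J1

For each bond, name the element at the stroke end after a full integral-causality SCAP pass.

β2 →J3  (source Se1 imposes e)
β4 →Sf1  (Sf1 fixes flow; stroke at Sf1)
β1 →J2  (J3 effort already set via bond 2)
β0 →J1  (J2 effort already set via bond 1)
β3 →I1  (J1: bond 0 brought effort, rest push out)

#0 stroke at J1
#1 stroke at J2
#2 stroke at J3
#3 stroke at I1
#4 stroke at Sf1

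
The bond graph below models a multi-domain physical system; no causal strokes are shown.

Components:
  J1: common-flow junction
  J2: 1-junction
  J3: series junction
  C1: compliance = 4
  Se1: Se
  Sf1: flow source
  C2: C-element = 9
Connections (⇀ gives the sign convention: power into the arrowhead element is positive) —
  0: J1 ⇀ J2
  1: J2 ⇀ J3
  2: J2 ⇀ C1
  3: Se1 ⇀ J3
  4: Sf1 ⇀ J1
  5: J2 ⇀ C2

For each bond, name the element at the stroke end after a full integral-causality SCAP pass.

b0 |J1
b1 |J2
b2 |J2
b3 |J3
b4 |Sf1
b5 |J2

b3 →J3  (source Se1 imposes e)
b4 →Sf1  (Sf1: flow source, stroke at near end)
b0 →J1  (J1: bond 4 brought flow, rest push out)
b1 →J2  (J2 flow already set via bond 0)
b2 →J2  (J2 flow already set via bond 0)
b5 →J2  (J2: bond 0 brought flow, rest push out)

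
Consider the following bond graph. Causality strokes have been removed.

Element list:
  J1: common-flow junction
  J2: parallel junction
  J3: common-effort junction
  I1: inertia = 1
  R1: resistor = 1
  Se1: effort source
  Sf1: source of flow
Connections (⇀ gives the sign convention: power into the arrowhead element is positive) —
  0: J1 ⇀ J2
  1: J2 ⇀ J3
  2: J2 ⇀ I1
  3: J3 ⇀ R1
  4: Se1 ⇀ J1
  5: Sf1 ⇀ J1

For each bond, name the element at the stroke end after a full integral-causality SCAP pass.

b4 |J1  (Se1 (Se) sets effort on bond)
b5 |Sf1  (source Sf1 imposes f)
b0 |J1  (J1 flow already set via bond 5)
b2 |I1  (prefer integral on I1)
b1 |J2  (J2 needs exactly one e-in)
b3 |J3  (only one effort-in slot at J3)

b0 |J1
b1 |J2
b2 |I1
b3 |J3
b4 |J1
b5 |Sf1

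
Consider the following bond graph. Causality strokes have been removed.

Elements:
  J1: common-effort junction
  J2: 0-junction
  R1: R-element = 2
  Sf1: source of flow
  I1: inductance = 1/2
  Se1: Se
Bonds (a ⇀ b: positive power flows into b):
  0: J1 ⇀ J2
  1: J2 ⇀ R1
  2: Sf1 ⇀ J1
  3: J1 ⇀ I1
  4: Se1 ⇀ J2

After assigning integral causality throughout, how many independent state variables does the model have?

β2 →Sf1  (source Sf1 imposes f)
β4 →J2  (Se1 (Se) sets effort on bond)
β0 →J1  (common-e at J2 fixed by 4)
β1 →R1  (J2: bond 4 brought effort, rest push out)
β3 →I1  (J1 effort already set via bond 0)

1  (I1 all integral)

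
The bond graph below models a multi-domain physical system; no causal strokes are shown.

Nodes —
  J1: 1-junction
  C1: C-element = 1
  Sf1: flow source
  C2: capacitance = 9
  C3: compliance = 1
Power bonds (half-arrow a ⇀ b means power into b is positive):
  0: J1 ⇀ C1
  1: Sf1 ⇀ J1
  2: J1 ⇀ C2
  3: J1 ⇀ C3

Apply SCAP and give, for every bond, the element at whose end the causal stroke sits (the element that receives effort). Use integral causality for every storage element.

#0 stroke→J1
#1 stroke→Sf1
#2 stroke→J1
#3 stroke→J1

β1 →Sf1  (Sf1 fixes flow; stroke at Sf1)
β0 →J1  (common-f at J1 fixed by 1)
β2 →J1  (J1 flow already set via bond 1)
β3 →J1  (common-f at J1 fixed by 1)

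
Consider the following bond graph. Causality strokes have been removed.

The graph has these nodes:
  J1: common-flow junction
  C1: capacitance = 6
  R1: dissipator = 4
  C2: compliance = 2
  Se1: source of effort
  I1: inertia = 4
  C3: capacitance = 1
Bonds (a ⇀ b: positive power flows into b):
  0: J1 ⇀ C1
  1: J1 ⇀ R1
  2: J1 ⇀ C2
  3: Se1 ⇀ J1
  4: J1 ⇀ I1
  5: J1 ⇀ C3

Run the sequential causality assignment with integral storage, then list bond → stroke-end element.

#3 stroke→J1  (Se1 (Se) sets effort on bond)
#0 stroke→J1  (C1: C, integral causality)
#2 stroke→J1  (prefer integral on C2)
#4 stroke→I1  (prefer integral on I1)
#1 stroke→J1  (J1: bond 4 brought flow, rest push out)
#5 stroke→J1  (1-jn J1 has f-setter on 4)

β0 →J1
β1 →J1
β2 →J1
β3 →J1
β4 →I1
β5 →J1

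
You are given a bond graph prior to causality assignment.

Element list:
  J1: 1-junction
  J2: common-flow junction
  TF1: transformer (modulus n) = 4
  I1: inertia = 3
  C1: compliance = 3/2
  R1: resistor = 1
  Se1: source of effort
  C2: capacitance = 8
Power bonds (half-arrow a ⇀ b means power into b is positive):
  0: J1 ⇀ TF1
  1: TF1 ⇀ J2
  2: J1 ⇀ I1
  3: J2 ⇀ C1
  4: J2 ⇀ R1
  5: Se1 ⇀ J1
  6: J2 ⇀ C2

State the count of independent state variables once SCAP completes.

bond 5 stroke at J1  (Se1 fixes effort; stroke away)
bond 2 stroke at I1  (I1: I, integral causality)
bond 0 stroke at J1  (common-f at J1 fixed by 2)
bond 1 stroke at TF1  (through TF1, causality passes straight; one stroke at TF1)
bond 3 stroke at J2  (J2: bond 1 brought flow, rest push out)
bond 4 stroke at J2  (J2: bond 1 brought flow, rest push out)
bond 6 stroke at J2  (common-f at J2 fixed by 1)

3  (C1, C2, I1 all integral)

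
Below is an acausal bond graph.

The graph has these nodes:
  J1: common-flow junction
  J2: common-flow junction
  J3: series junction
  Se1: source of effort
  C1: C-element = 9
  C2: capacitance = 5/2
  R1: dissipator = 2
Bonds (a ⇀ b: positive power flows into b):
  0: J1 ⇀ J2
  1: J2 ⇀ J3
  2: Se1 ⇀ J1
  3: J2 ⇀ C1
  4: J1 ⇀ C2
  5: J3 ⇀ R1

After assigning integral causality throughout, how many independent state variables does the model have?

2  (C1, C2 all integral)

b2 →J1  (source Se1 imposes e)
b3 →J2  (C1 integral (e out))
b4 →J1  (prefer integral on C2)
b0 →J2  (J1 needs exactly one f-in)
b1 →J3  (closing 1-jn rule on J2)
b5 →R1  (only one flow-in slot at J3)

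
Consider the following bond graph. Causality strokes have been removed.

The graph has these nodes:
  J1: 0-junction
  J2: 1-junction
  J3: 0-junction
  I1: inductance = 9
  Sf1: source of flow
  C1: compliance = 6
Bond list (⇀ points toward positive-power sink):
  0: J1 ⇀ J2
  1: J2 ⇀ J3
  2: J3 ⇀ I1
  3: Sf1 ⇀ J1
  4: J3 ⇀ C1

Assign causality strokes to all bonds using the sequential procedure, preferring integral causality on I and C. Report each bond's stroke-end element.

bond 3 →Sf1  (Sf1: flow source, stroke at near end)
bond 0 →J1  (only one effort-in slot at J1)
bond 1 →J2  (1-jn J2 has f-setter on 0)
bond 2 →I1  (I1: I, integral causality)
bond 4 →J3  (J3: last free bond brings effort in)

#0 stroke→J1
#1 stroke→J2
#2 stroke→I1
#3 stroke→Sf1
#4 stroke→J3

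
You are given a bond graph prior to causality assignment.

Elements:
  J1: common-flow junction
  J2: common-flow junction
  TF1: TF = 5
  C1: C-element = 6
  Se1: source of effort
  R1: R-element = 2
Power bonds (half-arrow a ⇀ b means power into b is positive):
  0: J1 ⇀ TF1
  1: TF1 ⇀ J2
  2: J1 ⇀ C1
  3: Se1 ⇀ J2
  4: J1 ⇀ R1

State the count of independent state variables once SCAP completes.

1  (C1 all integral)

bond 3 stroke at J2  (Se1 (Se) sets effort on bond)
bond 1 stroke at TF1  (closing 1-jn rule on J2)
bond 0 stroke at J1  (TF1: transformer flips bond 1)
bond 2 stroke at J1  (C1: C, integral causality)
bond 4 stroke at R1  (closing 1-jn rule on J1)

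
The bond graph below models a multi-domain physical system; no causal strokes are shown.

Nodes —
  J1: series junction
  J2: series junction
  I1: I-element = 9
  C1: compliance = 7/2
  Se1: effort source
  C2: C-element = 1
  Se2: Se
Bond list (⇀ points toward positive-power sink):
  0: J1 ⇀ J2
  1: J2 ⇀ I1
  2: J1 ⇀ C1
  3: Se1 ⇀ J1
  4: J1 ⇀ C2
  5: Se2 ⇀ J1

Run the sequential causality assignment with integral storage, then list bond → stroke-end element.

#3 |J1  (source Se1 imposes e)
#5 |J1  (Se2 fixes effort; stroke away)
#1 |I1  (prefer integral on I1)
#0 |J2  (J2: bond 1 brought flow, rest push out)
#2 |J1  (J1: bond 0 brought flow, rest push out)
#4 |J1  (1-jn J1 has f-setter on 0)

b0 stroke at J2
b1 stroke at I1
b2 stroke at J1
b3 stroke at J1
b4 stroke at J1
b5 stroke at J1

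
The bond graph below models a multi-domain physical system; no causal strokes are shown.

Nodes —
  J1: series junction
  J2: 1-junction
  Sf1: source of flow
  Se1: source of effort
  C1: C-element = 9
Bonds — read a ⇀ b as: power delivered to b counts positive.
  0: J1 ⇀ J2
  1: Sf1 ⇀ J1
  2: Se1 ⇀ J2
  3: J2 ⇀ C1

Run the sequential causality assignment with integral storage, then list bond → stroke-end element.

#0 →J1
#1 →Sf1
#2 →J2
#3 →J2

bond 1 |Sf1  (Sf1: flow source, stroke at near end)
bond 2 |J2  (Se1 (Se) sets effort on bond)
bond 0 |J1  (J1: bond 1 brought flow, rest push out)
bond 3 |J2  (1-jn J2 has f-setter on 0)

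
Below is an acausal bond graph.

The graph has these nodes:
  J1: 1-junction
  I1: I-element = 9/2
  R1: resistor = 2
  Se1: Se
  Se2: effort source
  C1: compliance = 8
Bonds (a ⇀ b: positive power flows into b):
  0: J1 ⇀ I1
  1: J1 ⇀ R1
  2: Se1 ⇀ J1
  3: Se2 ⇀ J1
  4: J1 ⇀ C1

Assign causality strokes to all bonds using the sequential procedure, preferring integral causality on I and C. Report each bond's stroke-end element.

b2 →J1  (Se1 fixes effort; stroke away)
b3 →J1  (Se2: effort source, stroke at far end)
b0 →I1  (I1 integral (f out))
b1 →J1  (J1: bond 0 brought flow, rest push out)
b4 →J1  (1-jn J1 has f-setter on 0)

β0 stroke→I1
β1 stroke→J1
β2 stroke→J1
β3 stroke→J1
β4 stroke→J1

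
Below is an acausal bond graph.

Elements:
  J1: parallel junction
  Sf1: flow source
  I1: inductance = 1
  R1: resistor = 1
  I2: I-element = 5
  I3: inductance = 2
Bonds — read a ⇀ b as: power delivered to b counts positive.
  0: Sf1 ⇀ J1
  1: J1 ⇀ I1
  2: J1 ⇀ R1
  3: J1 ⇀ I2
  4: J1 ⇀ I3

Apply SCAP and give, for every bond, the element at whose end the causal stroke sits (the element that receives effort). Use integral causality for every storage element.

bond 0 stroke at Sf1
bond 1 stroke at I1
bond 2 stroke at J1
bond 3 stroke at I2
bond 4 stroke at I3

bond 0 stroke at Sf1  (Sf1 fixes flow; stroke at Sf1)
bond 1 stroke at I1  (I1 outputs flow p/I1)
bond 3 stroke at I2  (I2 outputs flow p/I2)
bond 4 stroke at I3  (prefer integral on I3)
bond 2 stroke at J1  (J1: last free bond brings effort in)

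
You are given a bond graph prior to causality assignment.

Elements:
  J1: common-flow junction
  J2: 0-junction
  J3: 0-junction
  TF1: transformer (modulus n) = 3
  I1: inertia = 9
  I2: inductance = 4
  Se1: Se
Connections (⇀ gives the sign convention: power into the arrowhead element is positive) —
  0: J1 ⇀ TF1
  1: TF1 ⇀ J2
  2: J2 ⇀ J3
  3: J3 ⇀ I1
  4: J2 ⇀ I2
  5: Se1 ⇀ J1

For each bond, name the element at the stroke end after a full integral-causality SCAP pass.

#0 |TF1
#1 |J2
#2 |J3
#3 |I1
#4 |I2
#5 |J1

b5 stroke at J1  (source Se1 imposes e)
b0 stroke at TF1  (J1 needs exactly one f-in)
b1 stroke at J2  (TF1: transformer flips bond 0)
b2 stroke at J3  (J2: bond 1 brought effort, rest push out)
b4 stroke at I2  (0-jn J2 has e-setter on 1)
b3 stroke at I1  (common-e at J3 fixed by 2)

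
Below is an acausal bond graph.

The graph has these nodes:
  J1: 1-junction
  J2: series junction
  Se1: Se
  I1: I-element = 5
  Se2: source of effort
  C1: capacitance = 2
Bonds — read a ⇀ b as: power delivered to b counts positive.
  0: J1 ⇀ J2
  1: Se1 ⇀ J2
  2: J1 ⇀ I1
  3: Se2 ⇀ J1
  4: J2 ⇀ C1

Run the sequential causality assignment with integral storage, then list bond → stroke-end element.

b1 |J2  (Se1 fixes effort; stroke away)
b3 |J1  (Se2: effort source, stroke at far end)
b2 |I1  (I1 outputs flow p/I1)
b0 |J1  (common-f at J1 fixed by 2)
b4 |J2  (J2: bond 0 brought flow, rest push out)

bond 0 |J1
bond 1 |J2
bond 2 |I1
bond 3 |J1
bond 4 |J2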